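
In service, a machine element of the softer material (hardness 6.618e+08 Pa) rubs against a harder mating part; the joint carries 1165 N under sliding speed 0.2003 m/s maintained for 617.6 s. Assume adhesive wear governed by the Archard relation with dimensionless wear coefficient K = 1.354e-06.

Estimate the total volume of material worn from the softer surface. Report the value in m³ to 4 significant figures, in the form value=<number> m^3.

Shown intermediates are rounded. Every step holds exact precision. Rounded just once, at 4 significant digits.
Total distance L = v·t = 0.2003 m/s × 617.6 s = 123.7 m.
In SI base units, W = 1165 N, H = 6.618e+08 Pa, K = 1.354e-06.
The Archard volume V = K·W·L/H = 1.354e-06 · 1165 · 123.7 / 6.618e+08 = 2.949e-10 m³.

value=2.949e-10 m^3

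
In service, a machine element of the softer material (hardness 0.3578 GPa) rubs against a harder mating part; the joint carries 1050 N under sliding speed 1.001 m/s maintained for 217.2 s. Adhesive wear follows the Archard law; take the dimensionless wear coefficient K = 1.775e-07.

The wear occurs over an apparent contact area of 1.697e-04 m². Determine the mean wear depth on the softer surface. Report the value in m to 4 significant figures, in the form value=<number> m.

The computation carries exact precision. Intermediates are shown rounded, and one last rounding: four significant digits.
Path length L = v·t = 1.001 m/s × 217.2 s = 217.4 m.
Hardness H = 0.3578 GPa = 3.578e+08 Pa.
Restated in SI base units: W = 1050 N, H = 3.578e+08 Pa, K = 1.775e-07.
Apply Archard: V = K·W·L/H = 1.775e-07 · 1050 · 217.4 / 3.578e+08 = 1.133e-10 m³.
Depth h = V/A = 1.133e-10 / 1.697e-04 = 6.674e-07 m.

value=6.674e-07 m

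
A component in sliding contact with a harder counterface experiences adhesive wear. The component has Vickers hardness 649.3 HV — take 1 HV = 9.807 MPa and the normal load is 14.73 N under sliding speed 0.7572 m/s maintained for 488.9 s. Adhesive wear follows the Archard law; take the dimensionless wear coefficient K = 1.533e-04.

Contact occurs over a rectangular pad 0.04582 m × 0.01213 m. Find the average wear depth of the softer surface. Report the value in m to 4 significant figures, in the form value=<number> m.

value=2.362e-07 m

All arithmetic keeps full precision; printed values are rounded, and a lone final rounding to four significant figures.
Path length L = v·t = 0.7572 m/s × 488.9 s = 370.2 m.
Hardness H = 649.3 HV × 9.807 MPa/HV = 6368 MPa = 6.368e+09 Pa.
Contact area A = 0.04582 m × 0.01213 m = 5.558e-04 m².
In SI base units, W = 14.73 N, H = 6.368e+09 Pa, K = 1.533e-04.
Worn volume V = K·W·L/H = 1.533e-04 · 14.73 · 370.2 / 6.368e+09 = 1.313e-10 m³.
Depth h = V/A = 1.313e-10 / 5.558e-04 = 2.362e-07 m.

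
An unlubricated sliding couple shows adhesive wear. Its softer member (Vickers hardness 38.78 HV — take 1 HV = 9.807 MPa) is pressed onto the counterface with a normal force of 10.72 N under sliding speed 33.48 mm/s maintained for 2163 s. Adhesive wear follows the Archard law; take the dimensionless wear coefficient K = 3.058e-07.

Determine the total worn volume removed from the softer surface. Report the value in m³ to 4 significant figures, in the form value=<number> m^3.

value=6.242e-13 m^3

The algebra carries exact precision; the intermediates appear rounded; rounded just once to 4 significant figures.
Convert: Sliding speed v = 33.48 mm/s = 0.03348 m/s. Total distance L = v·t = 0.03348 m/s × 2163 s = 72.42 m.
Convert: Hardness H = 38.78 HV × 9.807 MPa/HV = 380.3 MPa = 3.803e+08 Pa.
SI base units throughout: W = 10.72 N, H = 3.803e+08 Pa, K = 3.058e-07.
The Archard volume V = K·W·L/H = 3.058e-07 · 10.72 · 72.42 / 3.803e+08 = 6.242e-13 m³.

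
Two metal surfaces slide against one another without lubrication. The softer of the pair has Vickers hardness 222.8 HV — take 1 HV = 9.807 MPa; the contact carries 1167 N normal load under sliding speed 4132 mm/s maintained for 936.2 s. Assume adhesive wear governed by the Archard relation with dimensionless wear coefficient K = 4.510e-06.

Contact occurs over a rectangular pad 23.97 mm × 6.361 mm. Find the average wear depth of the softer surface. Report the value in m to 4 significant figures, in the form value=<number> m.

value=6.111e-05 m

All working math keeps exact precision. The intermediates are displayed rounded — one final rounding to four significant figures.
Sliding speed v = 4132 mm/s = 4.132 m/s. The distance L = v·t = 4.132 m/s × 936.2 s = 3868 m.
Hardness H = 222.8 HV × 9.807 MPa/HV = 2185 MPa = 2.185e+09 Pa.
Pad sides 23.97 mm × 6.361 mm = 0.02397 m × 0.006361 m. Contact area A = 0.02397 m × 0.006361 m = 1.525e-04 m².
In SI base units, W = 1167 N, H = 2.185e+09 Pa, K = 4.510e-06.
Archard volume V = K·W·L/H = 4.510e-06 · 1167 · 3868 / 2.185e+09 = 9.318e-09 m³.
Depth of wear h = V/A = 9.318e-09 / 1.525e-04 = 6.111e-05 m.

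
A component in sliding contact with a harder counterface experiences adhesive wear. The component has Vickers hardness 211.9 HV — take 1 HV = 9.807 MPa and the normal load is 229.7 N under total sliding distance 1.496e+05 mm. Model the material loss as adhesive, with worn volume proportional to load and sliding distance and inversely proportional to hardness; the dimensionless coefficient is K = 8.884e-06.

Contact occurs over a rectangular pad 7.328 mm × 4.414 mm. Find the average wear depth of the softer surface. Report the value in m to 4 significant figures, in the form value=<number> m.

Quoted intermediates are rounded. All working math maintains exact precision, and rounded just once: four significant figures.
Sliding distance L = 1.496e+05 mm = 149.6 m.
Hardness H = 211.9 HV × 9.807 MPa/HV = 2078 MPa = 2.078e+09 Pa.
Pad sides 7.328 mm × 4.414 mm = 0.007328 m × 0.004414 m. Contact area A = 0.007328 m × 0.004414 m = 3.235e-05 m².
Restated in SI base units: W = 229.7 N, H = 2.078e+09 Pa, K = 8.884e-06.
Archard relation: V = K·W·L/H = 8.884e-06 · 229.7 · 149.6 / 2.078e+09 = 1.469e-10 m³.
Average depth h = V/A = 1.469e-10 / 3.235e-05 = 4.542e-06 m.

value=4.542e-06 m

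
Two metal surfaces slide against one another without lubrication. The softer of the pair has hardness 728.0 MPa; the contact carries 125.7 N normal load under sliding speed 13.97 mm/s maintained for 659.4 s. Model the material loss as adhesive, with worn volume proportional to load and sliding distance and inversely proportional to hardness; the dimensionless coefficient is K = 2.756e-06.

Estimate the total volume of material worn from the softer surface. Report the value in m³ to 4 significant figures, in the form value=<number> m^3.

value=4.384e-12 m^3

Every step holds exact precision. Intermediates are displayed rounded; one last rounding to four significant figures.
Sliding speed v = 13.97 mm/s = 0.01397 m/s. The distance L = v·t = 0.01397 m/s × 659.4 s = 9.212 m.
Hardness H = 728.0 MPa = 7.280e+08 Pa.
In SI base units: W = 125.7 N, H = 7.280e+08 Pa, K = 2.756e-06.
By Archard's law, V = K·W·L/H = 2.756e-06 · 125.7 · 9.212 / 7.280e+08 = 4.384e-12 m³.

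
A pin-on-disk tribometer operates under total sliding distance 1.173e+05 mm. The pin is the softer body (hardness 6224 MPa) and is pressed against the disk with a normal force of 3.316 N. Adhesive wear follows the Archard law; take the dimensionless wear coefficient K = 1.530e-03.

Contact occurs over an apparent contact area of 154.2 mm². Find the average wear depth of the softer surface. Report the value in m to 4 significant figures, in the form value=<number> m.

value=6.201e-07 m

Every step holds exact precision. Intermediates are displayed rounded. Rounded once at the end: 4 significant figures.
Path length L = 1.173e+05 mm = 117.3 m.
Hardness H = 6224 MPa = 6.224e+09 Pa.
Contact area A = 154.2 mm² = 1.542e-04 m².
Restated in SI base units: W = 3.316 N, H = 6.224e+09 Pa, K = 1.530e-03.
Wear volume V = K·W·L/H = 1.530e-03 · 3.316 · 117.3 / 6.224e+09 = 9.562e-11 m³.
Depth of wear h = V/A = 9.562e-11 / 1.542e-04 = 6.201e-07 m.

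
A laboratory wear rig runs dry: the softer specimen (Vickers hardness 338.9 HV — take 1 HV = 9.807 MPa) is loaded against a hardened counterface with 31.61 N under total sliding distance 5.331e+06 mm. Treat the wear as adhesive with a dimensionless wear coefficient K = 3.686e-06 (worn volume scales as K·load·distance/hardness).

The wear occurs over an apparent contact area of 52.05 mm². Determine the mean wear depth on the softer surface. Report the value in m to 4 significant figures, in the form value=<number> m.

value=3.591e-06 m

Intermediate values are printed rounded. All arithmetic maintains exact precision; one last rounding, at four significant digits.
The distance L = 5.331e+06 mm = 5331 m.
Hardness H = 338.9 HV × 9.807 MPa/HV = 3324 MPa = 3.324e+09 Pa.
Contact area A = 52.05 mm² = 5.205e-05 m².
Collected in SI base units: W = 31.61 N, H = 3.324e+09 Pa, K = 3.686e-06.
The Archard volume V = K·W·L/H = 3.686e-06 · 31.61 · 5331 / 3.324e+09 = 1.869e-10 m³.
Wear depth h = V/A = 1.869e-10 / 5.205e-05 = 3.591e-06 m.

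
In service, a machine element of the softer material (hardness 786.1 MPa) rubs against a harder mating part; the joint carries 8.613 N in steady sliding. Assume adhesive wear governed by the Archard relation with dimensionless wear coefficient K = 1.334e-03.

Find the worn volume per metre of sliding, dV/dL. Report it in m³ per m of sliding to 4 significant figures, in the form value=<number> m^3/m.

Each operation holds full precision, and the intermediates are displayed rounded, and rounded once at the end to 4 significant figures.
Hardness H = 786.1 MPa = 7.861e+08 Pa.
In SI base units: W = 8.613 N, H = 7.861e+08 Pa, K = 1.334e-03.
Sliding wear rate dV/dL = K·W/H (no L dependence): 1.334e-03 · 8.613 / 7.861e+08 = 1.462e-11 m³/m.

value=1.462e-11 m^3/m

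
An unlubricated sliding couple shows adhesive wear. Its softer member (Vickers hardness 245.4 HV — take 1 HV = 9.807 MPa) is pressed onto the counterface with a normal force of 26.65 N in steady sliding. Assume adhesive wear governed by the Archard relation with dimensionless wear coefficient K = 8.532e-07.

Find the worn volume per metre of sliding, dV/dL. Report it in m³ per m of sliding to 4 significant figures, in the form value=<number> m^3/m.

value=9.448e-15 m^3/m

The intermediates are printed rounded, and all working math runs at full float precision; a single final rounding, at four significant figures.
Convert: Hardness H = 245.4 HV × 9.807 MPa/HV = 2407 MPa = 2.407e+09 Pa.
Expressed in SI base units: W = 26.65 N, H = 2.407e+09 Pa, K = 8.532e-07.
The wear rate dV/dL = K·W/H: 8.532e-07 · 26.65 / 2.407e+09 = 9.448e-15 m³/m.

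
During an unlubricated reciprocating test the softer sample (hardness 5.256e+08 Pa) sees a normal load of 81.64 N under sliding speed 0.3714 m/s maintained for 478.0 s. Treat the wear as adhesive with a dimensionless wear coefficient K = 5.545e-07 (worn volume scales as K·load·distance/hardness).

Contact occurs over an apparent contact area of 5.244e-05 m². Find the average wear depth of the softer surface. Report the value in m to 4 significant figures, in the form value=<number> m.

Intermediate values are shown rounded. All arithmetic keeps full float precision; a single final rounding to 4 significant digits.
Distance covered L = v·t = 0.3714 m/s × 478.0 s = 177.5 m.
SI base units throughout: W = 81.64 N, H = 5.256e+08 Pa, K = 5.545e-07.
The Archard volume V = K·W·L/H = 5.545e-07 · 81.64 · 177.5 / 5.256e+08 = 1.529e-11 m³.
Depth h = V/A = 1.529e-11 / 5.244e-05 = 2.916e-07 m.

value=2.916e-07 m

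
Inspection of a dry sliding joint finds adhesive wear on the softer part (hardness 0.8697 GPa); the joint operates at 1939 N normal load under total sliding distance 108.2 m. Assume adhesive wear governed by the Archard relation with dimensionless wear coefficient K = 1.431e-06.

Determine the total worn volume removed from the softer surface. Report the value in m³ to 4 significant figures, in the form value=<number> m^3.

value=3.452e-10 m^3

Each operation runs at exact precision; printed values are rounded — rounded just once to 4 significant digits.
Convert: Hardness H = 0.8697 GPa = 8.697e+08 Pa.
In SI base units: W = 1939 N, H = 8.697e+08 Pa, K = 1.431e-06.
Wear volume V = K·W·L/H = 1.431e-06 · 1939 · 108.2 / 8.697e+08 = 3.452e-10 m³.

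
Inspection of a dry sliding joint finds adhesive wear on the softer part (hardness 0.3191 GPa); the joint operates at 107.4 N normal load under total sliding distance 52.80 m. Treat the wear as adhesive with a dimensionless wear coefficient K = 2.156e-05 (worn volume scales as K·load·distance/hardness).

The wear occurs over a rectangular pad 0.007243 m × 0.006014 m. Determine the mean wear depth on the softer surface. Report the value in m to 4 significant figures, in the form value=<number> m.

value=8.796e-06 m

The intermediates are displayed rounded; each operation carries full float precision, and one final rounding: 4 significant figures.
Convert: Hardness H = 0.3191 GPa = 3.191e+08 Pa.
Convert: Contact area A = 0.007243 m × 0.006014 m = 4.356e-05 m².
Collected in SI base units: W = 107.4 N, H = 3.191e+08 Pa, K = 2.156e-05.
Apply Archard: V = K·W·L/H = 2.156e-05 · 107.4 · 52.80 / 3.191e+08 = 3.831e-10 m³.
Wear depth h = V/A = 3.831e-10 / 4.356e-05 = 8.796e-06 m.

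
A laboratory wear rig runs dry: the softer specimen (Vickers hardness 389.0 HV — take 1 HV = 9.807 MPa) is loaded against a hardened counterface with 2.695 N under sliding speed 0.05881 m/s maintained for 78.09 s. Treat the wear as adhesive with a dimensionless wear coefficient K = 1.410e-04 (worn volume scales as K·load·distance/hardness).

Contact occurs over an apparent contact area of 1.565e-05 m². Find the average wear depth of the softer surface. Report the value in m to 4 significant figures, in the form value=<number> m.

All arithmetic holds full precision. Displayed values are rounded. Rounded just once: 4 significant figures.
Distance covered L = v·t = 0.05881 m/s × 78.09 s = 4.592 m.
Hardness H = 389.0 HV × 9.807 MPa/HV = 3815 MPa = 3.815e+09 Pa.
Expressed in SI base units: W = 2.695 N, H = 3.815e+09 Pa, K = 1.410e-04.
Wear volume V = K·W·L/H = 1.410e-04 · 2.695 · 4.592 / 3.815e+09 = 4.574e-13 m³.
Mean wear depth h = V/A = 4.574e-13 / 1.565e-05 = 2.923e-08 m.

value=2.923e-08 m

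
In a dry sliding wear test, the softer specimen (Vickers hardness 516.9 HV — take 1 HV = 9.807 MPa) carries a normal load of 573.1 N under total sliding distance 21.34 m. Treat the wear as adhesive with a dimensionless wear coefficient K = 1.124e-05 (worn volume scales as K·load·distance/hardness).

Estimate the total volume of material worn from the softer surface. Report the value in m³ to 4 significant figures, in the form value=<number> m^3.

Shown intermediates are rounded — the computation keeps exact precision; rounded just once: 4 significant figures.
Convert: Hardness H = 516.9 HV × 9.807 MPa/HV = 5069 MPa = 5.069e+09 Pa.
Restated in SI base units: W = 573.1 N, H = 5.069e+09 Pa, K = 1.124e-05.
Archard volume V = K·W·L/H = 1.124e-05 · 573.1 · 21.34 / 5.069e+09 = 2.712e-11 m³.

value=2.712e-11 m^3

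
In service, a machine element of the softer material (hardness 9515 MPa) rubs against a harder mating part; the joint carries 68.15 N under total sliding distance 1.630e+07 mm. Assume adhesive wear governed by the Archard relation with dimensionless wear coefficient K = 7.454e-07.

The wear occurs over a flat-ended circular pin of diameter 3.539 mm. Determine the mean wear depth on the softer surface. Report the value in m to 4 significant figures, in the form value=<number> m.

value=8.847e-06 m

The computation holds full float precision, and intermediate values are printed rounded, and one final rounding, at four significant figures.
Convert: Sliding distance L = 1.630e+07 mm = 1.630e+04 m.
Convert: Hardness H = 9515 MPa = 9.515e+09 Pa.
Convert: Pin diameter d = 3.539 mm = 0.003539 m. Contact area A = π·d²/4 = π·(0.003539 m)²/4 = 9.837e-06 m².
In SI base units: W = 68.15 N, H = 9.515e+09 Pa, K = 7.454e-07.
Volume removed: V = K·W·L/H = 7.454e-07 · 68.15 · 1.630e+04 / 9.515e+09 = 8.702e-11 m³.
Mean wear depth h = V/A = 8.702e-11 / 9.837e-06 = 8.847e-06 m.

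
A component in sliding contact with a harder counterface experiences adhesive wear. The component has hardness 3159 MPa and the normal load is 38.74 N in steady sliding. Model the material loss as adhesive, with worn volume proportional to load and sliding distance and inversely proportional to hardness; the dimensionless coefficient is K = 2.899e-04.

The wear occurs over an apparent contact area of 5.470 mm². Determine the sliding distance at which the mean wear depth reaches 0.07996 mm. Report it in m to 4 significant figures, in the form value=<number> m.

Quoted intermediates are rounded, and all arithmetic carries exact precision. Rounded once at the end, at 4 significant digits.
Convert: Hardness H = 3159 MPa = 3.159e+09 Pa.
Convert: Contact area A = 5.470 mm² = 5.470e-06 m².
Convert: Depth limit h_lim = 0.07996 mm = 7.996e-05 m.
As SI base values: W = 38.74 N, H = 3.159e+09 Pa, K = 2.899e-04.
At the depth limit, V_lim = h_lim·A = 7.996e-05 · 5.470e-06 = 4.374e-10 m³.
Sliding life L = V_lim·H/(K·W) = 4.374e-10 · 3.159e+09 / (2.899e-04 · 38.74) = 123.0 m.

value=123.0 m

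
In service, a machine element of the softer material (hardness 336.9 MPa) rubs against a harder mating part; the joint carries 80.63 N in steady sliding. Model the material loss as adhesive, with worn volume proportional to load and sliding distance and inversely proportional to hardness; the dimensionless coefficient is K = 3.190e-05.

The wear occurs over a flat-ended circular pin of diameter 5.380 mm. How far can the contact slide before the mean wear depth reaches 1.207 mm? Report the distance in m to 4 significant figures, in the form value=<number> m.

value=3594 m

Shown intermediates are rounded; each operation maintains full precision — rounded once at the end, at 4 significant figures.
Convert: Hardness H = 336.9 MPa = 3.369e+08 Pa.
Convert: Pin diameter d = 5.380 mm = 0.005380 m. Contact area A = π·d²/4 = π·(0.005380 m)²/4 = 2.273e-05 m².
Convert: Depth limit h_lim = 1.207 mm = 0.001207 m.
Working in SI base units: W = 80.63 N, H = 3.369e+08 Pa, K = 3.190e-05.
At the depth limit, V_lim = h_lim·A = 0.001207 · 2.273e-05 = 2.744e-08 m³.
Thus life L = V_lim·H/(K·W) = 2.744e-08 · 3.369e+08 / (3.190e-05 · 80.63) = 3594 m.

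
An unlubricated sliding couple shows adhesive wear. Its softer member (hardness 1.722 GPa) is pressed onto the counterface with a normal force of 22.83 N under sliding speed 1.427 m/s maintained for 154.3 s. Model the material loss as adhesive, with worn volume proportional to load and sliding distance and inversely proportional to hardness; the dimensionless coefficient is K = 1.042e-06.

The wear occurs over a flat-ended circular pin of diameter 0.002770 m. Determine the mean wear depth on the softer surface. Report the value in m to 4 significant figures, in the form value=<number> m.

Displayed values are rounded; each operation holds full precision, and a single final rounding to 4 significant figures.
Convert: Distance covered L = v·t = 1.427 m/s × 154.3 s = 220.2 m.
Convert: Hardness H = 1.722 GPa = 1.722e+09 Pa.
Convert: Contact area A = π·d²/4 = π·(0.002770 m)²/4 = 6.026e-06 m².
Working in SI base units: W = 22.83 N, H = 1.722e+09 Pa, K = 1.042e-06.
Apply Archard: V = K·W·L/H = 1.042e-06 · 22.83 · 220.2 / 1.722e+09 = 3.042e-12 m³.
Depth h = V/A = 3.042e-12 / 6.026e-06 = 5.048e-07 m.

value=5.048e-07 m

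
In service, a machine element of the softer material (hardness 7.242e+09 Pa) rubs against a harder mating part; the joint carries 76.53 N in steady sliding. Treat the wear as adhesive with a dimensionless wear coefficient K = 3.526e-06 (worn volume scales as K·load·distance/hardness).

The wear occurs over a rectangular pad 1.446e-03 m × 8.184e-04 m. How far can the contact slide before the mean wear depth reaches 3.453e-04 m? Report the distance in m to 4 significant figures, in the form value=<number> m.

Displayed values are rounded. Every step holds exact precision, and a single final rounding to four significant digits.
Convert: Contact area A = 1.446e-03 m × 8.184e-04 m = 1.183e-06 m².
In SI base units: W = 76.53 N, H = 7.242e+09 Pa, K = 3.526e-06.
Permissible volume V_lim = h_lim·A = 3.453e-04 · 1.183e-06 = 4.086e-10 m³.
Thus life L = V_lim·H/(K·W) = 4.086e-10 · 7.242e+09 / (3.526e-06 · 76.53) = 1.097e+04 m.

value=1.097e+04 m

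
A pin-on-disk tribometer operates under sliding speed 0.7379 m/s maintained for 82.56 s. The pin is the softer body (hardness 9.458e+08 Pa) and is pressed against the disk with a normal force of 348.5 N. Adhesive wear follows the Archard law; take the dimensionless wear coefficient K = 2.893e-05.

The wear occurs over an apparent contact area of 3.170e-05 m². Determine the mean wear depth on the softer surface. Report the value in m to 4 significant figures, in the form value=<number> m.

value=2.049e-05 m

Intermediates are displayed rounded — the algebra keeps full precision; one final rounding: 4 significant figures.
Convert: Path length L = v·t = 0.7379 m/s × 82.56 s = 60.92 m.
Collected in SI base units: W = 348.5 N, H = 9.458e+08 Pa, K = 2.893e-05.
Archard relation: V = K·W·L/H = 2.893e-05 · 348.5 · 60.92 / 9.458e+08 = 6.494e-10 m³.
Depth h = V/A = 6.494e-10 / 3.170e-05 = 2.049e-05 m.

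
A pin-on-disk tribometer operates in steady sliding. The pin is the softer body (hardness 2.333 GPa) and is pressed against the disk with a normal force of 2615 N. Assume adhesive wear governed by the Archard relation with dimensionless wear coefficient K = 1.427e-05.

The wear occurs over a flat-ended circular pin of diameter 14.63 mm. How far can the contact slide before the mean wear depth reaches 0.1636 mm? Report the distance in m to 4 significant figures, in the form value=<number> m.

value=1719 m

Each operation carries exact precision — intermediates are printed rounded — a lone final rounding: four significant digits.
Hardness H = 2.333 GPa = 2.333e+09 Pa.
Pin diameter d = 14.63 mm = 0.01463 m. Contact area A = π·d²/4 = π·(0.01463 m)²/4 = 1.681e-04 m².
Depth limit h_lim = 0.1636 mm = 1.636e-04 m.
Restated in SI base units: W = 2615 N, H = 2.333e+09 Pa, K = 1.427e-05.
Limit volume V_lim = h_lim·A = 1.636e-04 · 1.681e-04 = 2.750e-08 m³.
So the life L = V_lim·H/(K·W) = 2.750e-08 · 2.333e+09 / (1.427e-05 · 2615) = 1719 m.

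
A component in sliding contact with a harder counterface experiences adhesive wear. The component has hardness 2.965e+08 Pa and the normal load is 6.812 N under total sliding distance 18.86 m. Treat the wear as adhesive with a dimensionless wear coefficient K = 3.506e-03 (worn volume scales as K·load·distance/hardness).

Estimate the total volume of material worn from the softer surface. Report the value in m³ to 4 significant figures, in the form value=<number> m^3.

value=1.519e-09 m^3

Each operation holds full precision; the intermediates are printed rounded, and a lone final rounding to four significant digits.
As SI base values: W = 6.812 N, H = 2.965e+08 Pa, K = 3.506e-03.
Worn volume V = K·W·L/H = 3.506e-03 · 6.812 · 18.86 / 2.965e+08 = 1.519e-09 m³.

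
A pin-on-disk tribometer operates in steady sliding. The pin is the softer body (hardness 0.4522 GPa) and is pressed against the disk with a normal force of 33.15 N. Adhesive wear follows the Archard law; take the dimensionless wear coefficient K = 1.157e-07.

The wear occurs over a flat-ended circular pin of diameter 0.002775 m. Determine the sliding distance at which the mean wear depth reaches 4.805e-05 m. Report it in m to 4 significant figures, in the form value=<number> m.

The algebra maintains exact precision — quoted intermediates are rounded — rounded once at the end to four significant figures.
Hardness H = 0.4522 GPa = 4.522e+08 Pa.
Contact area A = π·d²/4 = π·(0.002775 m)²/4 = 6.048e-06 m².
As SI base values: W = 33.15 N, H = 4.522e+08 Pa, K = 1.157e-07.
Limit volume V_lim = h_lim·A = 4.805e-05 · 6.048e-06 = 2.906e-10 m³.
Life L = V_lim·H/(K·W) = 2.906e-10 · 4.522e+08 / (1.157e-07 · 33.15) = 3.426e+04 m.

value=3.426e+04 m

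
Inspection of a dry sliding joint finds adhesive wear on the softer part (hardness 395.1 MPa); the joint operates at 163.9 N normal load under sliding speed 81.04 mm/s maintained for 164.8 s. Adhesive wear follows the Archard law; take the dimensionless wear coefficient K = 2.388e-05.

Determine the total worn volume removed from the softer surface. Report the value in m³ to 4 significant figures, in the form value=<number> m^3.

Quoted intermediates are rounded — the algebra keeps full float precision; one last rounding, at four significant figures.
Convert: Sliding speed v = 81.04 mm/s = 0.08104 m/s. Sliding distance L = v·t = 0.08104 m/s × 164.8 s = 13.36 m.
Convert: Hardness H = 395.1 MPa = 3.951e+08 Pa.
Working in SI base units: W = 163.9 N, H = 3.951e+08 Pa, K = 2.388e-05.
Worn volume V = K·W·L/H = 2.388e-05 · 163.9 · 13.36 / 3.951e+08 = 1.323e-10 m³.

value=1.323e-10 m^3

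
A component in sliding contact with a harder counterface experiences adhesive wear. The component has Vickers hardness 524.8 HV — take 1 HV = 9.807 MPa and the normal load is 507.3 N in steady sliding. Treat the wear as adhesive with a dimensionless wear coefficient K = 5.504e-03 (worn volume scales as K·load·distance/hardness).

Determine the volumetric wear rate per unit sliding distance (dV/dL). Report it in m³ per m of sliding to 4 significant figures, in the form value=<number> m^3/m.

value=5.425e-10 m^3/m

The algebra carries exact precision. Intermediate values are displayed rounded; rounded once at the end to four significant digits.
Hardness H = 524.8 HV × 9.807 MPa/HV = 5147 MPa = 5.147e+09 Pa.
In SI base units, W = 507.3 N, H = 5.147e+09 Pa, K = 5.504e-03.
Sliding wear rate dV/dL = K·W/H, so: 5.504e-03 · 507.3 / 5.147e+09 = 5.425e-10 m³/m.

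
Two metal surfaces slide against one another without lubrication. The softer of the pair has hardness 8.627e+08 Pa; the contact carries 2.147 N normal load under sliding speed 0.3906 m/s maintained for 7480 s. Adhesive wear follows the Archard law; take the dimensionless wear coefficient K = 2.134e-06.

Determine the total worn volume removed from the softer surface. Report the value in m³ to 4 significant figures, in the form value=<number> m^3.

value=1.552e-11 m^3

All working math keeps exact precision — printed values are rounded; one final rounding, at 4 significant figures.
Convert: Distance L = v·t = 0.3906 m/s × 7480 s = 2922 m.
Restated in SI base units: W = 2.147 N, H = 8.627e+08 Pa, K = 2.134e-06.
By Archard's law, V = K·W·L/H = 2.134e-06 · 2.147 · 2922 / 8.627e+08 = 1.552e-11 m³.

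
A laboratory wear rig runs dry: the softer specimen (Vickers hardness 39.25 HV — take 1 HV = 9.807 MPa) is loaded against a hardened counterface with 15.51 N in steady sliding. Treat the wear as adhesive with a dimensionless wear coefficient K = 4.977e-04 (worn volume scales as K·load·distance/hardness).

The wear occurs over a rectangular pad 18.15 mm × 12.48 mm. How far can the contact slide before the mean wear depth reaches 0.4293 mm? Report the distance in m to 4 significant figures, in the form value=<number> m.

value=4849 m

Intermediate values appear rounded. Each operation runs at full precision — rounded once at the end, at four significant digits.
Convert: Hardness H = 39.25 HV × 9.807 MPa/HV = 384.9 MPa = 3.849e+08 Pa.
Convert: Pad sides 18.15 mm × 12.48 mm = 0.01815 m × 0.01248 m. Contact area A = 0.01815 m × 0.01248 m = 2.265e-04 m².
Convert: Depth limit h_lim = 0.4293 mm = 4.293e-04 m.
Restated in SI base units: W = 15.51 N, H = 3.849e+08 Pa, K = 4.977e-04.
Volume at the limit: V_lim = h_lim·A = 4.293e-04 · 2.265e-04 = 9.724e-08 m³.
Life L = V_lim·H/(K·W) = 9.724e-08 · 3.849e+08 / (4.977e-04 · 15.51) = 4849 m.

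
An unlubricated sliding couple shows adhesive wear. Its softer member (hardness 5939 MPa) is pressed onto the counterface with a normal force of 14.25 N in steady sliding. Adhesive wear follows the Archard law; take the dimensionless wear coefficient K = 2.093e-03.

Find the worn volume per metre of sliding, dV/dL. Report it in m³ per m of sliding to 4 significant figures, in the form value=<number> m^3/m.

value=5.022e-12 m^3/m

Each operation runs at exact precision; displayed values are rounded — a lone final rounding, at four significant figures.
Hardness H = 5939 MPa = 5.939e+09 Pa.
Working in SI base units: W = 14.25 N, H = 5.939e+09 Pa, K = 2.093e-03.
Sliding wear rate dV/dL = K·W/H, so: 2.093e-03 · 14.25 / 5.939e+09 = 5.022e-12 m³/m.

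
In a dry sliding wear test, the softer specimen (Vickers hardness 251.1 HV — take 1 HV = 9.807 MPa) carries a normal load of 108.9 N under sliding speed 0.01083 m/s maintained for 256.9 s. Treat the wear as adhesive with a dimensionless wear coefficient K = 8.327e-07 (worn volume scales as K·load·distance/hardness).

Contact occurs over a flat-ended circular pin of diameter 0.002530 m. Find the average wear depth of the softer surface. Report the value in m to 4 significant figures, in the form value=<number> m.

Displayed values are rounded; each operation holds full float precision. Rounded once at the end to 4 significant digits.
Convert: Sliding distance L = v·t = 0.01083 m/s × 256.9 s = 2.782 m.
Convert: Hardness H = 251.1 HV × 9.807 MPa/HV = 2463 MPa = 2.463e+09 Pa.
Convert: Contact area A = π·d²/4 = π·(0.002530 m)²/4 = 5.027e-06 m².
Working in SI base units: W = 108.9 N, H = 2.463e+09 Pa, K = 8.327e-07.
The Archard volume V = K·W·L/H = 8.327e-07 · 108.9 · 2.782 / 2.463e+09 = 1.025e-13 m³.
Mean wear depth h = V/A = 1.025e-13 / 5.027e-06 = 2.038e-08 m.

value=2.038e-08 m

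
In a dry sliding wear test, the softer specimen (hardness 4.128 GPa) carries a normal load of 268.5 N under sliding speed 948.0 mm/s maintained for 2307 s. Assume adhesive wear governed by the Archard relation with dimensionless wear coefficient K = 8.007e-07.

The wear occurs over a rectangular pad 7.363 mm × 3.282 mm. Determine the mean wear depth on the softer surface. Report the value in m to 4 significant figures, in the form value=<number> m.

Shown intermediates are rounded, and the computation runs at exact precision. Rounded once at the end, at four significant figures.
Sliding speed v = 948.0 mm/s = 0.9480 m/s. Distance covered L = v·t = 0.9480 m/s × 2307 s = 2187 m.
Hardness H = 4.128 GPa = 4.128e+09 Pa.
Pad sides 7.363 mm × 3.282 mm = 0.007363 m × 0.003282 m. Contact area A = 0.007363 m × 0.003282 m = 2.417e-05 m².
Expressed in SI base units: W = 268.5 N, H = 4.128e+09 Pa, K = 8.007e-07.
Wear volume V = K·W·L/H = 8.007e-07 · 268.5 · 2187 / 4.128e+09 = 1.139e-10 m³.
Depth h = V/A = 1.139e-10 / 2.417e-05 = 4.713e-06 m.

value=4.713e-06 m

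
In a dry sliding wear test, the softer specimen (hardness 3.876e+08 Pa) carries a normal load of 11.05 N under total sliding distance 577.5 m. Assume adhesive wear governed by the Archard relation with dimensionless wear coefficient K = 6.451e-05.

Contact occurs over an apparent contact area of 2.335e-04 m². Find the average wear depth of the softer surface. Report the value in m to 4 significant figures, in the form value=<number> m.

value=4.549e-06 m

Intermediate values are displayed rounded; every step carries exact precision. Rounded just once: four significant figures.
Restated in SI base units: W = 11.05 N, H = 3.876e+08 Pa, K = 6.451e-05.
Archard volume V = K·W·L/H = 6.451e-05 · 11.05 · 577.5 / 3.876e+08 = 1.062e-09 m³.
Wear depth h = V/A = 1.062e-09 / 2.335e-04 = 4.549e-06 m.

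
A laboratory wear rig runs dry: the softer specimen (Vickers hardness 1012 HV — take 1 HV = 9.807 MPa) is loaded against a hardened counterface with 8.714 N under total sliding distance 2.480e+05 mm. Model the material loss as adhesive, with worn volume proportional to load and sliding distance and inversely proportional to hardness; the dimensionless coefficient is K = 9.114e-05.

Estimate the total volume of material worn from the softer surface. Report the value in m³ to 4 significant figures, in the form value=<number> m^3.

value=1.985e-11 m^3

Every step keeps full precision; intermediates appear rounded — rounded just once, at four significant digits.
Path length L = 2.480e+05 mm = 248.0 m.
Hardness H = 1012 HV × 9.807 MPa/HV = 9925 MPa = 9.925e+09 Pa.
Working in SI base units: W = 8.714 N, H = 9.925e+09 Pa, K = 9.114e-05.
Archard volume V = K·W·L/H = 9.114e-05 · 8.714 · 248.0 / 9.925e+09 = 1.985e-11 m³.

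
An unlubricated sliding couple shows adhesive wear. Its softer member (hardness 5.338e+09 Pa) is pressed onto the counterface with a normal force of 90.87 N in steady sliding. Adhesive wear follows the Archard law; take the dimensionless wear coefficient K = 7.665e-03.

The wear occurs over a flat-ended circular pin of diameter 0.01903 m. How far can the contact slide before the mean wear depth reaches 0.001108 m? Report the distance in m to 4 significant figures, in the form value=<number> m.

Every step keeps exact precision. Quoted intermediates are rounded; a single final rounding: 4 significant digits.
Contact area A = π·d²/4 = π·(0.01903 m)²/4 = 2.844e-04 m².
SI base units throughout: W = 90.87 N, H = 5.338e+09 Pa, K = 7.665e-03.
Wearable volume V_lim = h_lim·A = 0.001108 · 2.844e-04 = 3.151e-07 m³.
Life L = V_lim·H/(K·W) = 3.151e-07 · 5.338e+09 / (7.665e-03 · 90.87) = 2415 m.

value=2415 m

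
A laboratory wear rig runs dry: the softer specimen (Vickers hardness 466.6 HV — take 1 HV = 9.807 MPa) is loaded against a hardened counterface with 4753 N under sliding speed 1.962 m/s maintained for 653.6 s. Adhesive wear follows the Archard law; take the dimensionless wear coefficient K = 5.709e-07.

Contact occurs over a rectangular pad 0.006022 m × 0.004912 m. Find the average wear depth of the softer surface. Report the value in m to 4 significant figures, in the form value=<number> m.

value=2.571e-05 m

Each operation holds full float precision, and the intermediates are printed rounded. Rounded just once, at 4 significant figures.
Total distance L = v·t = 1.962 m/s × 653.6 s = 1282 m.
Hardness H = 466.6 HV × 9.807 MPa/HV = 4576 MPa = 4.576e+09 Pa.
Contact area A = 0.006022 m × 0.004912 m = 2.958e-05 m².
Restated in SI base units: W = 4753 N, H = 4.576e+09 Pa, K = 5.709e-07.
Volume removed: V = K·W·L/H = 5.709e-07 · 4753 · 1282 / 4.576e+09 = 7.604e-10 m³.
Average depth h = V/A = 7.604e-10 / 2.958e-05 = 2.571e-05 m.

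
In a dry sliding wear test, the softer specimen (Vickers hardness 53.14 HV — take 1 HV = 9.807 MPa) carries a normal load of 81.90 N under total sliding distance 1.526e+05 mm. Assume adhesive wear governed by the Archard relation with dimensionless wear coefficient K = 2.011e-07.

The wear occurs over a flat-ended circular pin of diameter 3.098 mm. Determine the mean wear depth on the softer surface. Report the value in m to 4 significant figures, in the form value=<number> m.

Displayed values are rounded. All working math holds exact precision — a single final rounding to 4 significant digits.
Convert: Total distance L = 1.526e+05 mm = 152.6 m.
Convert: Hardness H = 53.14 HV × 9.807 MPa/HV = 521.1 MPa = 5.211e+08 Pa.
Convert: Pin diameter d = 3.098 mm = 0.003098 m. Contact area A = π·d²/4 = π·(0.003098 m)²/4 = 7.538e-06 m².
SI base units throughout: W = 81.90 N, H = 5.211e+08 Pa, K = 2.011e-07.
Wear volume V = K·W·L/H = 2.011e-07 · 81.90 · 152.6 / 5.211e+08 = 4.823e-12 m³.
Average depth h = V/A = 4.823e-12 / 7.538e-06 = 6.398e-07 m.

value=6.398e-07 m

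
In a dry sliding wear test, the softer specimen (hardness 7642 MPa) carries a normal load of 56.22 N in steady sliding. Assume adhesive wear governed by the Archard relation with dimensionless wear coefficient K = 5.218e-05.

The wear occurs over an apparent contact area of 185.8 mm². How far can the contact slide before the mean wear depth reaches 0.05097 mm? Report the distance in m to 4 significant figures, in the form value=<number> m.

Every step maintains full float precision, and intermediates are shown rounded, and one final rounding to four significant digits.
Convert: Hardness H = 7642 MPa = 7.642e+09 Pa.
Convert: Contact area A = 185.8 mm² = 1.858e-04 m².
Convert: Depth limit h_lim = 0.05097 mm = 5.097e-05 m.
SI base units throughout: W = 56.22 N, H = 7.642e+09 Pa, K = 5.218e-05.
Limit volume V_lim = h_lim·A = 5.097e-05 · 1.858e-04 = 9.470e-09 m³.
Inverting, life L = V_lim·H/(K·W) = 9.470e-09 · 7.642e+09 / (5.218e-05 · 56.22) = 2.467e+04 m.

value=2.467e+04 m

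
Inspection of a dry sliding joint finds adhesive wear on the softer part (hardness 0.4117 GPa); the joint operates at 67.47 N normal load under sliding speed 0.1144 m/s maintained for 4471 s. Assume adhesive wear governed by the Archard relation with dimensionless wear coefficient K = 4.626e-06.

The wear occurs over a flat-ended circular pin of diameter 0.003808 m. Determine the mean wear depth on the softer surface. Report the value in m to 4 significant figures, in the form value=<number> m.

value=3.405e-05 m

Each operation runs at exact precision. The intermediates appear rounded; one last rounding, at four significant digits.
Distance covered L = v·t = 0.1144 m/s × 4471 s = 511.5 m.
Hardness H = 0.4117 GPa = 4.117e+08 Pa.
Contact area A = π·d²/4 = π·(0.003808 m)²/4 = 1.139e-05 m².
In SI base units: W = 67.47 N, H = 4.117e+08 Pa, K = 4.626e-06.
Volume removed: V = K·W·L/H = 4.626e-06 · 67.47 · 511.5 / 4.117e+08 = 3.878e-10 m³.
Depth h = V/A = 3.878e-10 / 1.139e-05 = 3.405e-05 m.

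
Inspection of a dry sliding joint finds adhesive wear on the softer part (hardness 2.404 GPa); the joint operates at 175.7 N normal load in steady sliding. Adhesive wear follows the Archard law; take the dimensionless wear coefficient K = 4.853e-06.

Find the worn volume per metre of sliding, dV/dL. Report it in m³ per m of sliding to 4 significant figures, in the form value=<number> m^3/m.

Shown intermediates are rounded. All arithmetic carries full float precision; one final rounding, at 4 significant figures.
Convert: Hardness H = 2.404 GPa = 2.404e+09 Pa.
Collected in SI base units: W = 175.7 N, H = 2.404e+09 Pa, K = 4.853e-06.
The wear rate dV/dL = K·W/H — distance-free: 4.853e-06 · 175.7 / 2.404e+09 = 3.547e-13 m³/m.

value=3.547e-13 m^3/m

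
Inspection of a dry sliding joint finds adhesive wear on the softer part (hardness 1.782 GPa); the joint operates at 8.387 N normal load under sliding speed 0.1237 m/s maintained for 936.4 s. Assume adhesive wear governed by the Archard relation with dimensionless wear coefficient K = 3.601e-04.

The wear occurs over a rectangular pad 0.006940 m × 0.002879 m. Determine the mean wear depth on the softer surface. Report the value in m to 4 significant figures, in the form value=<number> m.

The intermediates are displayed rounded — the algebra carries full precision; rounded just once, at 4 significant figures.
Convert: Sliding distance L = v·t = 0.1237 m/s × 936.4 s = 115.8 m.
Convert: Hardness H = 1.782 GPa = 1.782e+09 Pa.
Convert: Contact area A = 0.006940 m × 0.002879 m = 1.998e-05 m².
Collected in SI base units: W = 8.387 N, H = 1.782e+09 Pa, K = 3.601e-04.
Archard volume V = K·W·L/H = 3.601e-04 · 8.387 · 115.8 / 1.782e+09 = 1.963e-10 m³.
Depth of wear h = V/A = 1.963e-10 / 1.998e-05 = 9.825e-06 m.

value=9.825e-06 m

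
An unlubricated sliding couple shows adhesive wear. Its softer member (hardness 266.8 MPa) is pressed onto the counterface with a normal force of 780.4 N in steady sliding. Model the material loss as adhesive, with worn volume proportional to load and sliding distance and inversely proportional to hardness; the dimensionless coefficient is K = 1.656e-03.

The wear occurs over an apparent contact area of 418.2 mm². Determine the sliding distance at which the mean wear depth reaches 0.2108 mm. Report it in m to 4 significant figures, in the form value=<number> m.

value=18.20 m

Intermediate values appear rounded. The computation keeps full precision. Rounded once at the end, at four significant digits.
Hardness H = 266.8 MPa = 2.668e+08 Pa.
Contact area A = 418.2 mm² = 4.182e-04 m².
Depth limit h_lim = 0.2108 mm = 2.108e-04 m.
In SI base units, W = 780.4 N, H = 2.668e+08 Pa, K = 1.656e-03.
At the depth limit, V_lim = h_lim·A = 2.108e-04 · 4.182e-04 = 8.816e-08 m³.
Thus life L = V_lim·H/(K·W) = 8.816e-08 · 2.668e+08 / (1.656e-03 · 780.4) = 18.20 m.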